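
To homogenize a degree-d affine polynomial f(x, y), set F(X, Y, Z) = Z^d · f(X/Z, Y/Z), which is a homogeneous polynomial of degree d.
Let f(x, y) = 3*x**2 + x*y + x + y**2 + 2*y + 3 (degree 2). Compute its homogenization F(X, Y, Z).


F(X, Y, Z) = 3*X**2 + X*Y + X*Z + Y**2 + 2*Y*Z + 3*Z**2

deg(f) = 2.
Substitute x = X/Z, y = Y/Z into f, then multiply by Z^2.
  monomial 3·x^2·y^0 ↦ 3·X^2·Y^0·Z^0.
  monomial 1·x^1·y^1 ↦ 1·X^1·Y^1·Z^0.
  monomial 1·x^1·y^0 ↦ 1·X^1·Y^0·Z^1.
  monomial 1·x^0·y^2 ↦ 1·X^0·Y^2·Z^0.
  monomial 2·x^0·y^1 ↦ 2·X^0·Y^1·Z^1.
  monomial 3·x^0·y^0 ↦ 3·X^0·Y^0·Z^2.
Collecting: F(X, Y, Z) = 3*X**2 + X*Y + X*Z + Y**2 + 2*Y*Z + 3*Z**2.


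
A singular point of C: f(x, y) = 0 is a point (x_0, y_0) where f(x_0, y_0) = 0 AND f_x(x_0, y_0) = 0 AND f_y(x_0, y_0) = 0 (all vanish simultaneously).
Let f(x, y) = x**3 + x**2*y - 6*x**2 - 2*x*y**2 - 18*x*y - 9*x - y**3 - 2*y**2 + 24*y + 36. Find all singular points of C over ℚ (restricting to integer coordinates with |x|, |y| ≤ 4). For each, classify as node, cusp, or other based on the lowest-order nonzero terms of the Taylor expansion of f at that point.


Singular points: {(3, -3)}; classification: cusp.

Compute partial derivatives:
  f_x = 3*x**2 + 2*x*y - 12*x - 2*y**2 - 18*y - 9.
  f_y = x**2 - 4*x*y - 18*x - 3*y**2 - 4*y + 24.
Scan x_0 ∈ {−4, ..., 4}. For each x_0, f_y(x_0, y) is a polynomial in y; find its integer roots y ∈ {−4, ..., 4}, then test f_x and f at those candidates.
  x = -4: f_y(-4, y) = -3*y**2 + 12*y + 112; no integer root y with |y| ≤ 4.
  x = -3: f_y(-3, y) = -3*y**2 + 8*y + 87; no integer root y with |y| ≤ 4.
  x = -2: f_y(-2, y) = -3*y**2 + 4*y + 64; vanishes at y ∈ {-4}. (-2, -4): f_x = 83 ≠ 0.
  x = -1: f_y(-1, y) = 43 - 3*y**2; no integer root y with |y| ≤ 4.
  x = 0: f_y(0, y) = -3*y**2 - 4*y + 24; no integer root y with |y| ≤ 4.
  x = 1: f_y(1, y) = -3*y**2 - 8*y + 7; no integer root y with |y| ≤ 4.
  x = 2: f_y(2, y) = -3*y**2 - 12*y - 8; no integer root y with |y| ≤ 4.
  x = 3: f_y(3, y) = -3*y**2 - 16*y - 21; vanishes at y ∈ {-3}. (3, -3): f_x = 0, f = 0 — SINGULAR.
  x = 4: f_y(4, y) = -3*y**2 - 20*y - 32; vanishes at y ∈ {-4}. (4, -4): f_x = -1 ≠ 0.
Only singular point on the grid: (3, -3).
Classify: substitute x = 3 + u, y = -3 + v and expand: f = u**3 + u**2*v - 2*u*v**2 - v**3 + v**2.
No constant or linear terms (consistent with a singular point). Quadratic part: v**2. Cubic part: u**3 + u**2*v - 2*u*v**2 - v**3.
The quadratic part v**2 is a perfect square, so there is a single (double) tangent line v = 0, i.e. y = -3. Restricting the cubic part to that line (v = 0) leaves u**3 ≠ 0, so f is not divisible by v and the branch is v² ≈ -u**3 to lowest order — this is a cusp.
Classification: cusp.


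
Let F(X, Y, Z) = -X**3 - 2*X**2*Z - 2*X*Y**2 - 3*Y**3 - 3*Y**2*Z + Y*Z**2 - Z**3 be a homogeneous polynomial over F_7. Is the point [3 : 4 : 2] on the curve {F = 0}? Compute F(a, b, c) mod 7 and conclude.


F(3,4,2) ≡ 2 (mod 7); P is NOT on the curve.

Evaluate F(3, 4, 2) term-by-term (mod 7).
  -X**3 ↦ -1·27·1·1 = -27
  -2*X**2*Z ↦ -2·9·1·2 = -36
  -2*X*Y**2 ↦ -2·3·16·1 = -96
  -3*Y**3 ↦ -3·1·64·1 = -192
  -3*Y**2*Z ↦ -3·1·16·2 = -96
  Y*Z**2 ↦ 1·1·4·4 = 16
  -Z**3 ↦ -1·1·1·8 = -8
Sum: F(3, 4, 2) = (-27) + (-36) + (-96) + (-192) + (-96) + (16) + (-8) = -439.
Reducing mod 7: -439 ≡ 2 (mod 7).
Since F(a, b, c) ≡ 2 ≠ 0 (mod 7), P does NOT lie on the curve.


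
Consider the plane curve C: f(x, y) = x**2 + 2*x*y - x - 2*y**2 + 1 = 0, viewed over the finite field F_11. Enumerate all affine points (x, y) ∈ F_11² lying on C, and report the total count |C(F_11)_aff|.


Affine F_11-points: {(1, 3), (1, 9), (3, 1), (3, 2), (4, 6), (4, 9), (5, 2), (5, 3), (7, 1), (7, 6)}; count = 10.

For each of the 121 pairs (x, y) ∈ F_11², evaluate f(x, y) mod 11. Record the zeros.
  x = 0: [0↦1, 1↦10, 2↦4, 3↦5, 4↦2, 5↦6, 6↦6, 7↦2, 8↦5, 9↦4, 10↦10]  zeros at y ∈ ∅
  x = 1: [0↦1, 1↦1, 2↦8, 3↦0, 4↦10, 5↦5, 6↦7, 7↦5, 8↦10, 9↦0, 10↦8]  zeros at y ∈ {3, 9}
  x = 2: [0↦3, 1↦5, 2↦3, 3↦8, 4↦9, 5↦6, 6↦10, 7↦10, 8↦6, 9↦9, 10↦8]  zeros at y ∈ ∅
  x = 3: [0↦7, 1↦0, 2↦0, 3↦7, 4↦10, 5↦9, 6↦4, 7↦6, 8↦4, 9↦9, 10↦10]  zeros at y ∈ {1, 2}
  x = 4: [0↦2, 1↦8, 2↦10, 3↦8, 4↦2, 5↦3, 6↦0, 7↦4, 8↦4, 9↦0, 10↦3]  zeros at y ∈ {6, 9}
  x = 5: [0↦10, 1↦7, 2↦0, 3↦0, 4↦7, 5↦10, 6↦9, 7↦4, 8↦6, 9↦4, 10↦9]  zeros at y ∈ {2, 3}
  x = 6: [0↦9, 1↦8, 2↦3, 3↦5, 4↦3, 5↦8, 6↦9, 7↦6, 8↦10, 9↦10, 10↦6]  zeros at y ∈ ∅
  x = 7: [0↦10, 1↦0, 2↦8, 3↦1, 4↦1, 5↦8, 6↦0, 7↦10, 8↦5, 9↦7, 10↦5]  zeros at y ∈ {1, 6}
  x = 8: [0↦2, 1↦5, 2↦4, 3↦10, 4↦1, 5↦10, 6↦4, 7↦5, 8↦2, 9↦6, 10↦6]  zeros at y ∈ ∅
  x = 9: [0↦7, 1↦1, 2↦2, 3↦10, 4↦3, 5↦3, 6↦10, 7↦2, 8↦1, 9↦7, 10↦9]  zeros at y ∈ ∅
  x = 10: [0↦3, 1↦10, 2↦2, 3↦1, 4↦7, 5↦9, 6↦7, 7↦1, 8↦2, 9↦10, 10↦3]  zeros at y ∈ ∅
Collecting zeros: affine points = {(1, 3), (1, 9), (3, 1), (3, 2), (4, 6), (4, 9), (5, 2), (5, 3), (7, 1), (7, 6)}.
Total count |C(F_11)_aff| = 10.


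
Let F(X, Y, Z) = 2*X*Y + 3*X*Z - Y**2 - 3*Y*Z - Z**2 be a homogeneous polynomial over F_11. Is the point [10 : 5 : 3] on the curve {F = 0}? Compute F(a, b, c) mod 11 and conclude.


F(10,5,3) ≡ 1 (mod 11); P is NOT on the curve.

Evaluate F(10, 5, 3) term-by-term (mod 11).
  2*X*Y ↦ 2·10·5·1 = 100
  3*X*Z ↦ 3·10·1·3 = 90
  -Y**2 ↦ -1·1·25·1 = -25
  -3*Y*Z ↦ -3·1·5·3 = -45
  -Z**2 ↦ -1·1·1·9 = -9
Sum: F(10, 5, 3) = (100) + (90) + (-25) + (-45) + (-9) = 111.
Reducing mod 11: 111 ≡ 1 (mod 11).
Since F(a, b, c) ≡ 1 ≠ 0 (mod 11), P does NOT lie on the curve.


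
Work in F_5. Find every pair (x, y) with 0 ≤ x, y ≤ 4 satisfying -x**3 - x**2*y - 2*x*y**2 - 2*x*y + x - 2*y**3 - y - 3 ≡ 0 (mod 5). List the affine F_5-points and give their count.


Affine F_5-points: {(0, 3), (0, 4), (1, 2), (3, 4)}; count = 4.

For each of the 25 pairs (x, y) ∈ F_5², evaluate f(x, y) mod 5. Record the zeros.
  x = 0: [0↦2, 1↦4, 2↦4, 3↦0, 4↦0]  zeros at y ∈ {3, 4}
  x = 1: [0↦2, 1↦4, 2↦0, 3↦3, 4↦1]  zeros at y ∈ {2}
  x = 2: [0↦1, 1↦1, 2↦1, 3↦4, 4↦3]  zeros at y ∈ ∅
  x = 3: [0↦3, 1↦4, 2↦1, 3↦2, 4↦0]  zeros at y ∈ {4}
  x = 4: [0↦2, 1↦2, 2↦4, 3↦1, 4↦1]  zeros at y ∈ ∅
Collecting zeros: affine points = {(0, 3), (0, 4), (1, 2), (3, 4)}.
Total count |C(F_5)_aff| = 4.


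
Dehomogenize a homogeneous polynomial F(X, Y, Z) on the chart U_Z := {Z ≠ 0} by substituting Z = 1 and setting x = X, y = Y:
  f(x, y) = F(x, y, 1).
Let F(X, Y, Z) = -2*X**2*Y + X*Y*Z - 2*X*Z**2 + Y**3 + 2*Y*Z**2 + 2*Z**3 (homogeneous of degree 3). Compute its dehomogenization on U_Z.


f(x, y) = -2*x**2*y + x*y - 2*x + y**3 + 2*y + 2

On U_Z we set Z = 1. Each monomial c·X^i·Y^j·Z^k in F becomes c·x^i·y^j·1^k = c·x^i·y^j.
Substituting Z = 1: F(X, Y, 1) = -2*x**2*y + x*y - 2*x + y**3 + 2*y + 2.
Note: deg(f) ≤ deg(F) = 3; strict inequality happens when F is divisible by Z (lost terms).


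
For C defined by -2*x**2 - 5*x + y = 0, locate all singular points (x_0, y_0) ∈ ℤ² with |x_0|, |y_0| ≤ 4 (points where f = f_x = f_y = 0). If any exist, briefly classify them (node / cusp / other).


No singular points in the scanned grid; C is smooth there.

Compute partial derivatives:
  f_x = -4*x - 5.
  f_y = 1.
f_y = 1 is a nonzero constant, so f_y never vanishes: no point (x, y) can satisfy f = f_x = f_y = 0. In particular no (x, y) ∈ {−4, ..., 4}² is singular; the curve is smooth.


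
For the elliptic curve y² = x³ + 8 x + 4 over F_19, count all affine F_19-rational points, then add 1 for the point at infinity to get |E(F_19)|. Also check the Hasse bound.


Affine points = {(0, 2), (0, 17), (2, 3), (2, 16), (3, 6), (3, 13), (4, 9), (4, 10), (5, 6), (5, 13), (7, 2), (7, 17), (9, 8), (9, 11), (10, 1), (10, 18), (11, 6), (11, 13), (12, 2), (12, 17), (13, 5), (13, 14)}; affine count = 22; |E(F_19)| = 23.

Discriminant check: Δ ∝ 4a³ + 27b² = 4·8³ + 27·4² = 4·512 + 27·16 ≡ 10 (mod 19). Nonzero ⇒ E is nonsingular.
For each x ∈ F_19, compute rhs = x³ + 8·x + 4 mod 19, then count y ∈ F_19 with y² ≡ rhs.
  x = 0: rhs = 4, matching y values: 2, 17 (2 points).
  x = 1: rhs = 13, matching y values: none (0 points).
  x = 2: rhs = 9, matching y values: 3, 16 (2 points).
  x = 3: rhs = 17, matching y values: 6, 13 (2 points).
  x = 4: rhs = 5, matching y values: 9, 10 (2 points).
  x = 5: rhs = 17, matching y values: 6, 13 (2 points).
  x = 6: rhs = 2, matching y values: none (0 points).
  x = 7: rhs = 4, matching y values: 2, 17 (2 points).
  x = 8: rhs = 10, matching y values: none (0 points).
  x = 9: rhs = 7, matching y values: 8, 11 (2 points).
  x = 10: rhs = 1, matching y values: 1, 18 (2 points).
  x = 11: rhs = 17, matching y values: 6, 13 (2 points).
  x = 12: rhs = 4, matching y values: 2, 17 (2 points).
  x = 13: rhs = 6, matching y values: 5, 14 (2 points).
  x = 14: rhs = 10, matching y values: none (0 points).
  x = 15: rhs = 3, matching y values: none (0 points).
  x = 16: rhs = 10, matching y values: none (0 points).
  x = 17: rhs = 18, matching y values: none (0 points).
  x = 18: rhs = 14, matching y values: none (0 points).
Total affine count: 22.
Full point count |E(F_19)| = 22 + 1 = 23.
Hasse bound: |23 − (19+1)| = |3| = 3 ≤ 2√19 ≈ 8.7178 ✓.


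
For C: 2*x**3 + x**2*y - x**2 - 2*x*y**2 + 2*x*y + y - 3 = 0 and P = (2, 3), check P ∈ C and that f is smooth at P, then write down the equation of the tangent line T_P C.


Tangent line at P: 20*x - 15*y + 5 = 0.

Step 1: f(2, 3) = 0, so P lies on C.
Step 2: partial derivatives
  f_x(x, y) = 6*x**2 + 2*x*y - 2*x - 2*y**2 + 2*y, f_y(x, y) = x**2 - 4*x*y + 2*x + 1.
  f_x(P) = 20, f_y(P) = -15 (gradient nonzero, so P is smooth).
Step 3: tangent line at P: 20·(x − 2) + -15·(y − 3) = 0.
Expanding: 20*x - 15*y + 5 = 0.


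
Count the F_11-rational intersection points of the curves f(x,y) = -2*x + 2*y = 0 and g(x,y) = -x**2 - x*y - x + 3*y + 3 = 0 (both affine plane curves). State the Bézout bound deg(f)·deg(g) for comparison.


Common zeros: ∅; count = 0; Bézout bound = 2.

deg(f) = 1, deg(g) = 2, so Bézout bound = 2.
Scan x ∈ F_11. For each x, list the y ∈ F_11 with f(x, y) ≡ 0 and those with g(x, y) ≡ 0 (mod 11); the common zeros in that column are the intersection.
  x = 0: f ≡ 0 at y ∈ {0}; g ≡ 0 at y ∈ {10}; common: ∅.
  x = 1: f ≡ 0 at y ∈ {1}; g ≡ 0 at y ∈ {5}; common: ∅.
  x = 2: f ≡ 0 at y ∈ {2}; g ≡ 0 at y ∈ {3}; common: ∅.
  x = 3: f ≡ 0 at y ∈ {3}; g ≡ 0 at y ∈ ∅; common: ∅.
  x = 4: f ≡ 0 at y ∈ {4}; g ≡ 0 at y ∈ {5}; common: ∅.
  x = 5: f ≡ 0 at y ∈ {5}; g ≡ 0 at y ∈ {3}; common: ∅.
  x = 6: f ≡ 0 at y ∈ {6}; g ≡ 0 at y ∈ {9}; common: ∅.
  x = 7: f ≡ 0 at y ∈ {7}; g ≡ 0 at y ∈ {6}; common: ∅.
  x = 8: f ≡ 0 at y ∈ {8}; g ≡ 0 at y ∈ {6}; common: ∅.
  x = 9: f ≡ 0 at y ∈ {9}; g ≡ 0 at y ∈ {2}; common: ∅.
  x = 10: f ≡ 0 at y ∈ {10}; g ≡ 0 at y ∈ {2}; common: ∅.
Collecting: common zeros = ∅, so the count is 0.
Comparison with the Bézout bound: 0 ≤ 2 = deg(f)·deg(g), as expected for curves with no common component (the affine F_11-count falls short of the bound because intersections may lie at infinity, over extension fields, or carry multiplicity).


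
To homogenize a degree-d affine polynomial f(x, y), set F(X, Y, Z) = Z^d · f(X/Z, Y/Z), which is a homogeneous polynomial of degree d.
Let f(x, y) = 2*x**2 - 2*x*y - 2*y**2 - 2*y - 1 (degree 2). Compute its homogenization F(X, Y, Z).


F(X, Y, Z) = 2*X**2 - 2*X*Y - 2*Y**2 - 2*Y*Z - Z**2

deg(f) = 2.
Substitute x = X/Z, y = Y/Z into f, then multiply by Z^2.
  monomial 2·x^2·y^0 ↦ 2·X^2·Y^0·Z^0.
  monomial -2·x^1·y^1 ↦ -2·X^1·Y^1·Z^0.
  monomial -2·x^0·y^2 ↦ -2·X^0·Y^2·Z^0.
  monomial -2·x^0·y^1 ↦ -2·X^0·Y^1·Z^1.
  monomial -1·x^0·y^0 ↦ -1·X^0·Y^0·Z^2.
Collecting: F(X, Y, Z) = 2*X**2 - 2*X*Y - 2*Y**2 - 2*Y*Z - Z**2.


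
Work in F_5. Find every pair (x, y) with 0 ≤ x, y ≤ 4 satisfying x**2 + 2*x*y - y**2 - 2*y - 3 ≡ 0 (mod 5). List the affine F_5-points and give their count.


Affine F_5-points: {(3, 2)}; count = 1.

For each of the 25 pairs (x, y) ∈ F_5², evaluate f(x, y) mod 5. Record the zeros.
  x = 0: [0↦2, 1↦4, 2↦4, 3↦2, 4↦3]  zeros at y ∈ ∅
  x = 1: [0↦3, 1↦2, 2↦4, 3↦4, 4↦2]  zeros at y ∈ ∅
  x = 2: [0↦1, 1↦2, 2↦1, 3↦3, 4↦3]  zeros at y ∈ ∅
  x = 3: [0↦1, 1↦4, 2↦0, 3↦4, 4↦1]  zeros at y ∈ {2}
  x = 4: [0↦3, 1↦3, 2↦1, 3↦2, 4↦1]  zeros at y ∈ ∅
Collecting zeros: affine points = {(3, 2)}.
Total count |C(F_5)_aff| = 1.


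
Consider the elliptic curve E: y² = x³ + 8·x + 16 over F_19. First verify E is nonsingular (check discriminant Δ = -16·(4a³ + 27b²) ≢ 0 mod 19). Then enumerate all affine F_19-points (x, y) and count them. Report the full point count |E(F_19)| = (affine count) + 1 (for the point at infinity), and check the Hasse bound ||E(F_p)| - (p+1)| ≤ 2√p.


Affine points = {(0, 4), (0, 15), (1, 5), (1, 14), (4, 6), (4, 13), (7, 4), (7, 15), (9, 0), (12, 4), (12, 15), (17, 7), (17, 12), (18, 8), (18, 11)}; affine count = 15; |E(F_19)| = 16.

Discriminant check: Δ ∝ 4a³ + 27b² = 4·8³ + 27·16² = 4·512 + 27·256 ≡ 11 (mod 19). Nonzero ⇒ E is nonsingular.
For each x ∈ F_19, compute rhs = x³ + 8·x + 16 mod 19, then count y ∈ F_19 with y² ≡ rhs.
  x = 0: rhs = 16, matching y values: 4, 15 (2 points).
  x = 1: rhs = 6, matching y values: 5, 14 (2 points).
  x = 2: rhs = 2, matching y values: none (0 points).
  x = 3: rhs = 10, matching y values: none (0 points).
  x = 4: rhs = 17, matching y values: 6, 13 (2 points).
  x = 5: rhs = 10, matching y values: none (0 points).
  x = 6: rhs = 14, matching y values: none (0 points).
  x = 7: rhs = 16, matching y values: 4, 15 (2 points).
  x = 8: rhs = 3, matching y values: none (0 points).
  x = 9: rhs = 0, matching y values: 0 (1 points).
  x = 10: rhs = 13, matching y values: none (0 points).
  x = 11: rhs = 10, matching y values: none (0 points).
  x = 12: rhs = 16, matching y values: 4, 15 (2 points).
  x = 13: rhs = 18, matching y values: none (0 points).
  x = 14: rhs = 3, matching y values: none (0 points).
  x = 15: rhs = 15, matching y values: none (0 points).
  x = 16: rhs = 3, matching y values: none (0 points).
  x = 17: rhs = 11, matching y values: 7, 12 (2 points).
  x = 18: rhs = 7, matching y values: 8, 11 (2 points).
Total affine count: 15.
Full point count |E(F_19)| = 15 + 1 = 16.
Hasse bound: |16 − (19+1)| = |-4| = 4 ≤ 2√19 ≈ 8.7178 ✓.


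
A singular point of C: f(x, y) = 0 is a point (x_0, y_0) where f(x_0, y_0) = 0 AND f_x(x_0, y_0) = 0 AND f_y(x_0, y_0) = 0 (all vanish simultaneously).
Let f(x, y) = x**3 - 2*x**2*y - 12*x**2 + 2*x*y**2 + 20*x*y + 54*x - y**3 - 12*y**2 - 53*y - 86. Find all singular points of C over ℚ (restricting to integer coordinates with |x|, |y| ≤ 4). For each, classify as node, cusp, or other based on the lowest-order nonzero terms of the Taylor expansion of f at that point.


Singular points: {(2, -3)}; classification: cusp.

Compute partial derivatives:
  f_x = 3*x**2 - 4*x*y - 24*x + 2*y**2 + 20*y + 54.
  f_y = -2*x**2 + 4*x*y + 20*x - 3*y**2 - 24*y - 53.
Scan x_0 ∈ {−4, ..., 4}. For each x_0, f_y(x_0, y) is a polynomial in y; find its integer roots y ∈ {−4, ..., 4}, then test f_x and f at those candidates.
  x = -4: f_y(-4, y) = -3*y**2 - 40*y - 165; no integer root y with |y| ≤ 4.
  x = -3: f_y(-3, y) = -3*y**2 - 36*y - 131; no integer root y with |y| ≤ 4.
  x = -2: f_y(-2, y) = -3*y**2 - 32*y - 101; no integer root y with |y| ≤ 4.
  x = -1: f_y(-1, y) = -3*y**2 - 28*y - 75; no integer root y with |y| ≤ 4.
  x = 0: f_y(0, y) = -3*y**2 - 24*y - 53; no integer root y with |y| ≤ 4.
  x = 1: f_y(1, y) = -3*y**2 - 20*y - 35; no integer root y with |y| ≤ 4.
  x = 2: f_y(2, y) = -3*y**2 - 16*y - 21; vanishes at y ∈ {-3}. (2, -3): f_x = 0, f = 0 — SINGULAR.
  x = 3: f_y(3, y) = -3*y**2 - 12*y - 11; no integer root y with |y| ≤ 4.
  x = 4: f_y(4, y) = -3*y**2 - 8*y - 5; vanishes at y ∈ {-1}. (4, -1): f_x = 4 ≠ 0.
Only singular point on the grid: (2, -3).
Classify: substitute x = 2 + u, y = -3 + v and expand: f = u**3 - 2*u**2*v + 2*u*v**2 - v**3 + v**2.
No constant or linear terms (consistent with a singular point). Quadratic part: v**2. Cubic part: u**3 - 2*u**2*v + 2*u*v**2 - v**3.
The quadratic part v**2 is a perfect square, so there is a single (double) tangent line v = 0, i.e. y = -3. Restricting the cubic part to that line (v = 0) leaves u**3 ≠ 0, so f is not divisible by v and the branch is v² ≈ -u**3 to lowest order — this is a cusp.
Classification: cusp.


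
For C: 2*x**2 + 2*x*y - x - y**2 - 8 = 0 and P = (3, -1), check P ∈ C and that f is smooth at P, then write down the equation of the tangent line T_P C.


Tangent line at P: 9*x + 8*y - 19 = 0.

Step 1: f(3, -1) = 0, so P lies on C.
Step 2: partial derivatives
  f_x(x, y) = 4*x + 2*y - 1, f_y(x, y) = 2*x - 2*y.
  f_x(P) = 9, f_y(P) = 8 (gradient nonzero, so P is smooth).
Step 3: tangent line at P: 9·(x − 3) + 8·(y − -1) = 0.
Expanding: 9*x + 8*y - 19 = 0.


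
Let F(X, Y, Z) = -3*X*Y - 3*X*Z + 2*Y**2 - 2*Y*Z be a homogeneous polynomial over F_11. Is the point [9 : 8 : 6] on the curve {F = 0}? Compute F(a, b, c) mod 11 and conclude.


F(9,8,6) ≡ 6 (mod 11); P is NOT on the curve.

Evaluate F(9, 8, 6) term-by-term (mod 11).
  -3*X*Y ↦ -3·9·8·1 = -216
  -3*X*Z ↦ -3·9·1·6 = -162
  2*Y**2 ↦ 2·1·64·1 = 128
  -2*Y*Z ↦ -2·1·8·6 = -96
Sum: F(9, 8, 6) = (-216) + (-162) + (128) + (-96) = -346.
Reducing mod 11: -346 ≡ 6 (mod 11).
Since F(a, b, c) ≡ 6 ≠ 0 (mod 11), P does NOT lie on the curve.


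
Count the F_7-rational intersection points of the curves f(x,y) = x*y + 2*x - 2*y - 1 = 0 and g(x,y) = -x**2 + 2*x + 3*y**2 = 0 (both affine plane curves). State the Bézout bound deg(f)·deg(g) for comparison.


Common zeros: {(6, 6)}; count = 1; Bézout bound = 4.

deg(f) = 2, deg(g) = 2, so Bézout bound = 4.
Scan x ∈ F_7. For each x, list the y ∈ F_7 with f(x, y) ≡ 0 and those with g(x, y) ≡ 0 (mod 7); the common zeros in that column are the intersection.
  x = 0: f ≡ 0 at y ∈ {3}; g ≡ 0 at y ∈ {0}; common: ∅.
  x = 1: f ≡ 0 at y ∈ {1}; g ≡ 0 at y ∈ {3, 4}; common: ∅.
  x = 2: f ≡ 0 at y ∈ ∅; g ≡ 0 at y ∈ {0}; common: ∅.
  x = 3: f ≡ 0 at y ∈ {2}; g ≡ 0 at y ∈ {1, 6}; common: ∅.
  x = 4: f ≡ 0 at y ∈ {0}; g ≡ 0 at y ∈ ∅; common: ∅.
  x = 5: f ≡ 0 at y ∈ {4}; g ≡ 0 at y ∈ ∅; common: ∅.
  x = 6: f ≡ 0 at y ∈ {6}; g ≡ 0 at y ∈ {1, 6}; common: {6}.
Collecting: common zeros = {(6, 6)}, so the count is 1.
Comparison with the Bézout bound: 1 ≤ 4 = deg(f)·deg(g), as expected for curves with no common component (the affine F_7-count falls short of the bound because intersections may lie at infinity, over extension fields, or carry multiplicity).


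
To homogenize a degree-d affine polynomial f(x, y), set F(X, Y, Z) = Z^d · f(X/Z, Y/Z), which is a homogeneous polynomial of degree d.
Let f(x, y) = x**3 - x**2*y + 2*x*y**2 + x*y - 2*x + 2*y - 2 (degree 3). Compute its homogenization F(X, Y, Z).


F(X, Y, Z) = X**3 - X**2*Y + 2*X*Y**2 + X*Y*Z - 2*X*Z**2 + 2*Y*Z**2 - 2*Z**3

deg(f) = 3.
Substitute x = X/Z, y = Y/Z into f, then multiply by Z^3.
  monomial 1·x^3·y^0 ↦ 1·X^3·Y^0·Z^0.
  monomial -1·x^2·y^1 ↦ -1·X^2·Y^1·Z^0.
  monomial 2·x^1·y^2 ↦ 2·X^1·Y^2·Z^0.
  monomial 1·x^1·y^1 ↦ 1·X^1·Y^1·Z^1.
  monomial -2·x^1·y^0 ↦ -2·X^1·Y^0·Z^2.
  monomial 2·x^0·y^1 ↦ 2·X^0·Y^1·Z^2.
  monomial -2·x^0·y^0 ↦ -2·X^0·Y^0·Z^3.
Collecting: F(X, Y, Z) = X**3 - X**2*Y + 2*X*Y**2 + X*Y*Z - 2*X*Z**2 + 2*Y*Z**2 - 2*Z**3.


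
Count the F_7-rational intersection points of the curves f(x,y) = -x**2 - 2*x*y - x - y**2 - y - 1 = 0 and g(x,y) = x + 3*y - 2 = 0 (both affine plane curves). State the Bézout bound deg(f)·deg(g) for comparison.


Common zeros: {(2, 0), (5, 6)}; count = 2; Bézout bound = 2.

deg(f) = 2, deg(g) = 1, so Bézout bound = 2.
Scan x ∈ F_7. For each x, list the y ∈ F_7 with f(x, y) ≡ 0 and those with g(x, y) ≡ 0 (mod 7); the common zeros in that column are the intersection.
  x = 0: f ≡ 0 at y ∈ {2, 4}; g ≡ 0 at y ∈ {3}; common: ∅.
  x = 1: f ≡ 0 at y ∈ {1, 3}; g ≡ 0 at y ∈ {5}; common: ∅.
  x = 2: f ≡ 0 at y ∈ {0, 2}; g ≡ 0 at y ∈ {0}; common: {0}.
  x = 3: f ≡ 0 at y ∈ {1, 6}; g ≡ 0 at y ∈ {2}; common: ∅.
  x = 4: f ≡ 0 at y ∈ {0, 5}; g ≡ 0 at y ∈ {4}; common: ∅.
  x = 5: f ≡ 0 at y ∈ {4, 6}; g ≡ 0 at y ∈ {6}; common: {6}.
  x = 6: f ≡ 0 at y ∈ {3, 5}; g ≡ 0 at y ∈ {1}; common: ∅.
Collecting: common zeros = {(2, 0), (5, 6)}, so the count is 2.
Comparison with the Bézout bound: 2 ≤ 2 = deg(f)·deg(g), as expected for curves with no common component (the bound is attained).


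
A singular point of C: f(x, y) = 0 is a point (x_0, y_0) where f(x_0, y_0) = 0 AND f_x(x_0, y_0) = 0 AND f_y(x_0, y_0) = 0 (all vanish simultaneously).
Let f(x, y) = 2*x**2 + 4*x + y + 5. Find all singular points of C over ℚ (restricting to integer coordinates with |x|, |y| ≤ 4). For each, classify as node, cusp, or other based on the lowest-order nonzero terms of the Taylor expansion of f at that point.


No singular points in the scanned grid; C is smooth there.

Compute partial derivatives:
  f_x = 4*x + 4.
  f_y = 1.
f_y = 1 is a nonzero constant, so f_y never vanishes: no point (x, y) can satisfy f = f_x = f_y = 0. In particular no (x, y) ∈ {−4, ..., 4}² is singular; the curve is smooth.


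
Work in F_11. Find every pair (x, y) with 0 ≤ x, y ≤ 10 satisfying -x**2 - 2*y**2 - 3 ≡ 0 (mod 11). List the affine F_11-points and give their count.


Affine F_11-points: {(0, 2), (0, 9), (1, 3), (1, 8), (3, 4), (3, 7), (8, 4), (8, 7), (10, 3), (10, 8)}; count = 10.

For each of the 121 pairs (x, y) ∈ F_11², evaluate f(x, y) mod 11. Record the zeros.
  x = 0: [0↦8, 1↦6, 2↦0, 3↦1, 4↦9, 5↦2, 6↦2, 7↦9, 8↦1, 9↦0, 10↦6]  zeros at y ∈ {2, 9}
  x = 1: [0↦7, 1↦5, 2↦10, 3↦0, 4↦8, 5↦1, 6↦1, 7↦8, 8↦0, 9↦10, 10↦5]  zeros at y ∈ {3, 8}
  x = 2: [0↦4, 1↦2, 2↦7, 3↦8, 4↦5, 5↦9, 6↦9, 7↦5, 8↦8, 9↦7, 10↦2]  zeros at y ∈ ∅
  x = 3: [0↦10, 1↦8, 2↦2, 3↦3, 4↦0, 5↦4, 6↦4, 7↦0, 8↦3, 9↦2, 10↦8]  zeros at y ∈ {4, 7}
  x = 4: [0↦3, 1↦1, 2↦6, 3↦7, 4↦4, 5↦8, 6↦8, 7↦4, 8↦7, 9↦6, 10↦1]  zeros at y ∈ ∅
  x = 5: [0↦5, 1↦3, 2↦8, 3↦9, 4↦6, 5↦10, 6↦10, 7↦6, 8↦9, 9↦8, 10↦3]  zeros at y ∈ ∅
  x = 6: [0↦5, 1↦3, 2↦8, 3↦9, 4↦6, 5↦10, 6↦10, 7↦6, 8↦9, 9↦8, 10↦3]  zeros at y ∈ ∅
  x = 7: [0↦3, 1↦1, 2↦6, 3↦7, 4↦4, 5↦8, 6↦8, 7↦4, 8↦7, 9↦6, 10↦1]  zeros at y ∈ ∅
  x = 8: [0↦10, 1↦8, 2↦2, 3↦3, 4↦0, 5↦4, 6↦4, 7↦0, 8↦3, 9↦2, 10↦8]  zeros at y ∈ {4, 7}
  x = 9: [0↦4, 1↦2, 2↦7, 3↦8, 4↦5, 5↦9, 6↦9, 7↦5, 8↦8, 9↦7, 10↦2]  zeros at y ∈ ∅
  x = 10: [0↦7, 1↦5, 2↦10, 3↦0, 4↦8, 5↦1, 6↦1, 7↦8, 8↦0, 9↦10, 10↦5]  zeros at y ∈ {3, 8}
Collecting zeros: affine points = {(0, 2), (0, 9), (1, 3), (1, 8), (3, 4), (3, 7), (8, 4), (8, 7), (10, 3), (10, 8)}.
Total count |C(F_11)_aff| = 10.


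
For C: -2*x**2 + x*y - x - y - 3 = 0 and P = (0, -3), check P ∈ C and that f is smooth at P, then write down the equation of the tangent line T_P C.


Tangent line at P: -4*x - y - 3 = 0.

Step 1: f(0, -3) = 0, so P lies on C.
Step 2: partial derivatives
  f_x(x, y) = -4*x + y - 1, f_y(x, y) = x - 1.
  f_x(P) = -4, f_y(P) = -1 (gradient nonzero, so P is smooth).
Step 3: tangent line at P: -4·(x − 0) + -1·(y − -3) = 0.
Expanding: -4*x - y - 3 = 0.


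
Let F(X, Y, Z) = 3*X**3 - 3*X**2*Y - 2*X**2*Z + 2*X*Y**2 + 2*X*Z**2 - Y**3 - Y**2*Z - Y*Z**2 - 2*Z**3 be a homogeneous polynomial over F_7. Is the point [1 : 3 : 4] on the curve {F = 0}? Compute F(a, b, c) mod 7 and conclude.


F(1,3,4) ≡ 0 (mod 7); P is on the curve.

Evaluate F(1, 3, 4) term-by-term (mod 7).
  3*X**3 ↦ 3·1·1·1 = 3
  -3*X**2*Y ↦ -3·1·3·1 = -9
  -2*X**2*Z ↦ -2·1·1·4 = -8
  2*X*Y**2 ↦ 2·1·9·1 = 18
  2*X*Z**2 ↦ 2·1·1·16 = 32
  -Y**3 ↦ -1·1·27·1 = -27
  -Y**2*Z ↦ -1·1·9·4 = -36
  -Y*Z**2 ↦ -1·1·3·16 = -48
  -2*Z**3 ↦ -2·1·1·64 = -128
Sum: F(1, 3, 4) = (3) + (-9) + (-8) + (18) + (32) + (-27) + (-36) + (-48) + (-128) = -203.
Reducing mod 7: -203 ≡ 0 (mod 7).
Since F(a, b, c) ≡ 0 (mod 7), P lies on the curve.


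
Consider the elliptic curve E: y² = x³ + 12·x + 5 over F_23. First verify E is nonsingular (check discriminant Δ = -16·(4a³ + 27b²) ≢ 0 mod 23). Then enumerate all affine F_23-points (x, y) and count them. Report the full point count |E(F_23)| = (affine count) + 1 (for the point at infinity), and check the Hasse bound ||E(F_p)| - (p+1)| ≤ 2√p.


Affine points = {(1, 8), (1, 15), (4, 5), (4, 18), (5, 11), (5, 12), (7, 8), (7, 15), (13, 9), (13, 14), (15, 8), (15, 15), (17, 4), (17, 19), (18, 2), (18, 21), (19, 10), (19, 13)}; affine count = 18; |E(F_23)| = 19.

Discriminant check: Δ ∝ 4a³ + 27b² = 4·12³ + 27·5² = 4·1728 + 27·25 ≡ 20 (mod 23). Nonzero ⇒ E is nonsingular.
For each x ∈ F_23, compute rhs = x³ + 12·x + 5 mod 23, then count y ∈ F_23 with y² ≡ rhs.
  x = 0: rhs = 5, matching y values: none (0 points).
  x = 1: rhs = 18, matching y values: 8, 15 (2 points).
  x = 2: rhs = 14, matching y values: none (0 points).
  x = 3: rhs = 22, matching y values: none (0 points).
  x = 4: rhs = 2, matching y values: 5, 18 (2 points).
  x = 5: rhs = 6, matching y values: 11, 12 (2 points).
  x = 6: rhs = 17, matching y values: none (0 points).
  x = 7: rhs = 18, matching y values: 8, 15 (2 points).
  x = 8: rhs = 15, matching y values: none (0 points).
  x = 9: rhs = 14, matching y values: none (0 points).
  x = 10: rhs = 21, matching y values: none (0 points).
  x = 11: rhs = 19, matching y values: none (0 points).
  x = 12: rhs = 14, matching y values: none (0 points).
  x = 13: rhs = 12, matching y values: 9, 14 (2 points).
  x = 14: rhs = 19, matching y values: none (0 points).
  x = 15: rhs = 18, matching y values: 8, 15 (2 points).
  x = 16: rhs = 15, matching y values: none (0 points).
  x = 17: rhs = 16, matching y values: 4, 19 (2 points).
  x = 18: rhs = 4, matching y values: 2, 21 (2 points).
  x = 19: rhs = 8, matching y values: 10, 13 (2 points).
  x = 20: rhs = 11, matching y values: none (0 points).
  x = 21: rhs = 19, matching y values: none (0 points).
  x = 22: rhs = 15, matching y values: none (0 points).
Total affine count: 18.
Full point count |E(F_23)| = 18 + 1 = 19.
Hasse bound: |19 − (23+1)| = |-5| = 5 ≤ 2√23 ≈ 9.5917 ✓.


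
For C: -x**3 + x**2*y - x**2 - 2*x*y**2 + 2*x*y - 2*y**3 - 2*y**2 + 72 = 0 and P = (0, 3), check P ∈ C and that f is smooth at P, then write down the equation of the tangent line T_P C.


Tangent line at P: -12*x - 66*y + 198 = 0.

Step 1: f(0, 3) = 0, so P lies on C.
Step 2: partial derivatives
  f_x(x, y) = -3*x**2 + 2*x*y - 2*x - 2*y**2 + 2*y, f_y(x, y) = x**2 - 4*x*y + 2*x - 6*y**2 - 4*y.
  f_x(P) = -12, f_y(P) = -66 (gradient nonzero, so P is smooth).
Step 3: tangent line at P: -12·(x − 0) + -66·(y − 3) = 0.
Expanding: -12*x - 66*y + 198 = 0.


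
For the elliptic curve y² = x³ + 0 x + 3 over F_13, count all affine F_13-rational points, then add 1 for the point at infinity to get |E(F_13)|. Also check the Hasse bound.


Affine points = {(0, 4), (0, 9), (1, 2), (1, 11), (3, 2), (3, 11), (9, 2), (9, 11)}; affine count = 8; |E(F_13)| = 9.

Discriminant check: Δ ∝ 4a³ + 27b² = 4·0³ + 27·3² = 4·0 + 27·9 ≡ 9 (mod 13). Nonzero ⇒ E is nonsingular.
For each x ∈ F_13, compute rhs = x³ + 0·x + 3 mod 13, then count y ∈ F_13 with y² ≡ rhs.
  x = 0: rhs = 3, matching y values: 4, 9 (2 points).
  x = 1: rhs = 4, matching y values: 2, 11 (2 points).
  x = 2: rhs = 11, matching y values: none (0 points).
  x = 3: rhs = 4, matching y values: 2, 11 (2 points).
  x = 4: rhs = 2, matching y values: none (0 points).
  x = 5: rhs = 11, matching y values: none (0 points).
  x = 6: rhs = 11, matching y values: none (0 points).
  x = 7: rhs = 8, matching y values: none (0 points).
  x = 8: rhs = 8, matching y values: none (0 points).
  x = 9: rhs = 4, matching y values: 2, 11 (2 points).
  x = 10: rhs = 2, matching y values: none (0 points).
  x = 11: rhs = 8, matching y values: none (0 points).
  x = 12: rhs = 2, matching y values: none (0 points).
Total affine count: 8.
Full point count |E(F_13)| = 8 + 1 = 9.
Hasse bound: |9 − (13+1)| = |-5| = 5 ≤ 2√13 ≈ 7.2111 ✓.


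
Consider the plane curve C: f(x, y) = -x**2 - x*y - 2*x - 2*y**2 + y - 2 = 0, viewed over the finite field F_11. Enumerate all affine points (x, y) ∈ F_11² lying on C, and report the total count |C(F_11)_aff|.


Affine F_11-points: {(1, 5), (1, 6), (2, 6), (2, 10), (3, 5), (7, 4), (8, 3), (8, 10), (9, 3), (9, 4)}; count = 10.

For each of the 121 pairs (x, y) ∈ F_11², evaluate f(x, y) mod 11. Record the zeros.
  x = 0: [0↦9, 1↦8, 2↦3, 3↦5, 4↦3, 5↦8, 6↦9, 7↦6, 8↦10, 9↦10, 10↦6]  zeros at y ∈ ∅
  x = 1: [0↦6, 1↦4, 2↦9, 3↦10, 4↦7, 5↦0, 6↦0, 7↦7, 8↦10, 9↦9, 10↦4]  zeros at y ∈ {5, 6}
  x = 2: [0↦1, 1↦9, 2↦2, 3↦2, 4↦9, 5↦1, 6↦0, 7↦6, 8↦8, 9↦6, 10↦0]  zeros at y ∈ {6, 10}
  x = 3: [0↦5, 1↦1, 2↦4, 3↦3, 4↦9, 5↦0, 6↦9, 7↦3, 8↦4, 9↦1, 10↦5]  zeros at y ∈ {5}
  x = 4: [0↦7, 1↦2, 2↦4, 3↦2, 4↦7, 5↦8, 6↦5, 7↦9, 8↦9, 9↦5, 10↦8]  zeros at y ∈ ∅
  x = 5: [0↦7, 1↦1, 2↦2, 3↦10, 4↦3, 5↦3, 6↦10, 7↦2, 8↦1, 9↦7, 10↦9]  zeros at y ∈ ∅
  x = 6: [0↦5, 1↦9, 2↦9, 3↦5, 4↦8, 5↦7, 6↦2, 7↦4, 8↦2, 9↦7, 10↦8]  zeros at y ∈ ∅
  x = 7: [0↦1, 1↦4, 2↦3, 3↦9, 4↦0, 5↦9, 6↦3, 7↦4, 8↦1, 9↦5, 10↦5]  zeros at y ∈ {4}
  x = 8: [0↦6, 1↦8, 2↦6, 3↦0, 4↦1, 5↦9, 6↦2, 7↦2, 8↦9, 9↦1, 10↦0]  zeros at y ∈ {3, 10}
  x = 9: [0↦9, 1↦10, 2↦7, 3↦0, 4↦0, 5↦7, 6↦10, 7↦9, 8↦4, 9↦6, 10↦4]  zeros at y ∈ {3, 4}
  x = 10: [0↦10, 1↦10, 2↦6, 3↦9, 4↦8, 5↦3, 6↦5, 7↦3, 8↦8, 9↦9, 10↦6]  zeros at y ∈ ∅
Collecting zeros: affine points = {(1, 5), (1, 6), (2, 6), (2, 10), (3, 5), (7, 4), (8, 3), (8, 10), (9, 3), (9, 4)}.
Total count |C(F_11)_aff| = 10.


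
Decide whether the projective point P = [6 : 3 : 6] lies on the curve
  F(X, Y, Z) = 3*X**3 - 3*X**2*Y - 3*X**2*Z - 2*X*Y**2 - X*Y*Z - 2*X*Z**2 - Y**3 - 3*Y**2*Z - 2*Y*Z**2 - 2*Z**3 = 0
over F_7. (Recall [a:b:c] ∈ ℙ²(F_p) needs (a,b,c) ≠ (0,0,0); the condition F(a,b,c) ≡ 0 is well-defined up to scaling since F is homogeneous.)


F(6,3,6) ≡ 4 (mod 7); P is NOT on the curve.

Evaluate F(6, 3, 6) term-by-term (mod 7).
  3*X**3 ↦ 3·216·1·1 = 648
  -3*X**2*Y ↦ -3·36·3·1 = -324
  -3*X**2*Z ↦ -3·36·1·6 = -648
  -2*X*Y**2 ↦ -2·6·9·1 = -108
  -X*Y*Z ↦ -1·6·3·6 = -108
  -2*X*Z**2 ↦ -2·6·1·36 = -432
  -Y**3 ↦ -1·1·27·1 = -27
  -3*Y**2*Z ↦ -3·1·9·6 = -162
  -2*Y*Z**2 ↦ -2·1·3·36 = -216
  -2*Z**3 ↦ -2·1·1·216 = -432
Sum: F(6, 3, 6) = (648) + (-324) + (-648) + (-108) + (-108) + (-432) + (-27) + (-162) + (-216) + (-432) = -1809.
Reducing mod 7: -1809 ≡ 4 (mod 7).
Since F(a, b, c) ≡ 4 ≠ 0 (mod 7), P does NOT lie on the curve.


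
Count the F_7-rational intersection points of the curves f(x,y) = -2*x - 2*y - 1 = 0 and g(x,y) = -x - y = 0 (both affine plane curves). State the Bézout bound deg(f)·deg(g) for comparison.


Common zeros: ∅; count = 0; Bézout bound = 1.

deg(f) = 1, deg(g) = 1, so Bézout bound = 1.
Scan x ∈ F_7. For each x, list the y ∈ F_7 with f(x, y) ≡ 0 and those with g(x, y) ≡ 0 (mod 7); the common zeros in that column are the intersection.
  x = 0: f ≡ 0 at y ∈ {3}; g ≡ 0 at y ∈ {0}; common: ∅.
  x = 1: f ≡ 0 at y ∈ {2}; g ≡ 0 at y ∈ {6}; common: ∅.
  x = 2: f ≡ 0 at y ∈ {1}; g ≡ 0 at y ∈ {5}; common: ∅.
  x = 3: f ≡ 0 at y ∈ {0}; g ≡ 0 at y ∈ {4}; common: ∅.
  x = 4: f ≡ 0 at y ∈ {6}; g ≡ 0 at y ∈ {3}; common: ∅.
  x = 5: f ≡ 0 at y ∈ {5}; g ≡ 0 at y ∈ {2}; common: ∅.
  x = 6: f ≡ 0 at y ∈ {4}; g ≡ 0 at y ∈ {1}; common: ∅.
Collecting: common zeros = ∅, so the count is 0.
Comparison with the Bézout bound: 0 ≤ 1 = deg(f)·deg(g), as expected for curves with no common component (the affine F_7-count falls short of the bound because intersections may lie at infinity, over extension fields, or carry multiplicity).


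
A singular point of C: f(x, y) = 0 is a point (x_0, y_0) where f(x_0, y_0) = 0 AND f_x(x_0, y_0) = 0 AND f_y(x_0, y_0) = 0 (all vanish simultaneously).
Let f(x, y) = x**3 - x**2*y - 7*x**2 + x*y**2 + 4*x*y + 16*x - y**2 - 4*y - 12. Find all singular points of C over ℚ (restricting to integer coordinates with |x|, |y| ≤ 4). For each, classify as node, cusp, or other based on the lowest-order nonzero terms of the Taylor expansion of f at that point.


Singular points: {(2, 0)}; classification: node.

Compute partial derivatives:
  f_x = 3*x**2 - 2*x*y - 14*x + y**2 + 4*y + 16.
  f_y = -x**2 + 2*x*y + 4*x - 2*y - 4.
Scan x_0 ∈ {−4, ..., 4}. For each x_0, f_y(x_0, y) is a polynomial in y; find its integer roots y ∈ {−4, ..., 4}, then test f_x and f at those candidates.
  x = -4: f_y(-4, y) = -10*y - 36; no integer root y with |y| ≤ 4.
  x = -3: f_y(-3, y) = -8*y - 25; no integer root y with |y| ≤ 4.
  x = -2: f_y(-2, y) = -6*y - 16; no integer root y with |y| ≤ 4.
  x = -1: f_y(-1, y) = -4*y - 9; no integer root y with |y| ≤ 4.
  x = 0: f_y(0, y) = -2*y - 4; vanishes at y ∈ {-2}. (0, -2): f_x = 12 ≠ 0.
  x = 1: f_y(1, y) = -1; no integer root y with |y| ≤ 4.
  x = 2: f_y(2, y) = 2*y; vanishes at y ∈ {0}. (2, 0): f_x = 0, f = 0 — SINGULAR.
  x = 3: f_y(3, y) = 4*y - 1; no integer root y with |y| ≤ 4.
  x = 4: f_y(4, y) = 6*y - 4; no integer root y with |y| ≤ 4.
Only singular point on the grid: (2, 0).
Classify: substitute x = 2 + u, y = 0 + v and expand: f = u**3 - u**2*v - u**2 + u*v**2 + v**2.
No constant or linear terms (consistent with a singular point). Quadratic part: -u**2 + v**2. Cubic part: u**3 - u**2*v + u*v**2.
The quadratic part v**2 - u**2 = (v − u)(v + u) splits into two distinct linear factors, so there are two distinct tangent lines y − 0 = ±(x − 2) — this is a node (ordinary double point).
Classification: node.


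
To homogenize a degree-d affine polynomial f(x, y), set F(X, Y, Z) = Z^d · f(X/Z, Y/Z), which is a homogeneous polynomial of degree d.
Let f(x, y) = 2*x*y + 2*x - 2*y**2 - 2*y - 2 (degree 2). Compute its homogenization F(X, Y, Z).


F(X, Y, Z) = 2*X*Y + 2*X*Z - 2*Y**2 - 2*Y*Z - 2*Z**2

deg(f) = 2.
Substitute x = X/Z, y = Y/Z into f, then multiply by Z^2.
  monomial 2·x^1·y^1 ↦ 2·X^1·Y^1·Z^0.
  monomial 2·x^1·y^0 ↦ 2·X^1·Y^0·Z^1.
  monomial -2·x^0·y^2 ↦ -2·X^0·Y^2·Z^0.
  monomial -2·x^0·y^1 ↦ -2·X^0·Y^1·Z^1.
  monomial -2·x^0·y^0 ↦ -2·X^0·Y^0·Z^2.
Collecting: F(X, Y, Z) = 2*X*Y + 2*X*Z - 2*Y**2 - 2*Y*Z - 2*Z**2.


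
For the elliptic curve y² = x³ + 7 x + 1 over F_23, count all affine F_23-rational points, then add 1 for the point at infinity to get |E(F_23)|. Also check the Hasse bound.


Affine points = {(0, 1), (0, 22), (1, 3), (1, 20), (2, 0), (3, 7), (3, 16), (4, 1), (4, 22), (5, 0), (6, 11), (6, 12), (7, 5), (7, 18), (10, 6), (10, 17), (11, 11), (11, 12), (13, 9), (13, 14), (15, 10), (15, 13), (16, 0), (18, 5), (18, 18), (19, 1), (19, 22), (21, 5), (21, 18), (22, 4), (22, 19)}; affine count = 31; |E(F_23)| = 32.

Discriminant check: Δ ∝ 4a³ + 27b² = 4·7³ + 27·1² = 4·343 + 27·1 ≡ 19 (mod 23). Nonzero ⇒ E is nonsingular.
For each x ∈ F_23, compute rhs = x³ + 7·x + 1 mod 23, then count y ∈ F_23 with y² ≡ rhs.
  x = 0: rhs = 1, matching y values: 1, 22 (2 points).
  x = 1: rhs = 9, matching y values: 3, 20 (2 points).
  x = 2: rhs = 0, matching y values: 0 (1 points).
  x = 3: rhs = 3, matching y values: 7, 16 (2 points).
  x = 4: rhs = 1, matching y values: 1, 22 (2 points).
  x = 5: rhs = 0, matching y values: 0 (1 points).
  x = 6: rhs = 6, matching y values: 11, 12 (2 points).
  x = 7: rhs = 2, matching y values: 5, 18 (2 points).
  x = 8: rhs = 17, matching y values: none (0 points).
  x = 9: rhs = 11, matching y values: none (0 points).
  x = 10: rhs = 13, matching y values: 6, 17 (2 points).
  x = 11: rhs = 6, matching y values: 11, 12 (2 points).
  x = 12: rhs = 19, matching y values: none (0 points).
  x = 13: rhs = 12, matching y values: 9, 14 (2 points).
  x = 14: rhs = 14, matching y values: none (0 points).
  x = 15: rhs = 8, matching y values: 10, 13 (2 points).
  x = 16: rhs = 0, matching y values: 0 (1 points).
  x = 17: rhs = 19, matching y values: none (0 points).
  x = 18: rhs = 2, matching y values: 5, 18 (2 points).
  x = 19: rhs = 1, matching y values: 1, 22 (2 points).
  x = 20: rhs = 22, matching y values: none (0 points).
  x = 21: rhs = 2, matching y values: 5, 18 (2 points).
  x = 22: rhs = 16, matching y values: 4, 19 (2 points).
Total affine count: 31.
Full point count |E(F_23)| = 31 + 1 = 32.
Hasse bound: |32 − (23+1)| = |8| = 8 ≤ 2√23 ≈ 9.5917 ✓.


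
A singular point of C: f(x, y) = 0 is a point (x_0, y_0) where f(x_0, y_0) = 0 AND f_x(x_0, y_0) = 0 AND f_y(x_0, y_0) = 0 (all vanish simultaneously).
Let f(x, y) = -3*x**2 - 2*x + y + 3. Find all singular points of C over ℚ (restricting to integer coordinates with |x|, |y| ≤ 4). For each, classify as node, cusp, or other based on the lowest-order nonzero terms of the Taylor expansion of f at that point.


No singular points in the scanned grid; C is smooth there.

Compute partial derivatives:
  f_x = -6*x - 2.
  f_y = 1.
f_y = 1 is a nonzero constant, so f_y never vanishes: no point (x, y) can satisfy f = f_x = f_y = 0. In particular no (x, y) ∈ {−4, ..., 4}² is singular; the curve is smooth.


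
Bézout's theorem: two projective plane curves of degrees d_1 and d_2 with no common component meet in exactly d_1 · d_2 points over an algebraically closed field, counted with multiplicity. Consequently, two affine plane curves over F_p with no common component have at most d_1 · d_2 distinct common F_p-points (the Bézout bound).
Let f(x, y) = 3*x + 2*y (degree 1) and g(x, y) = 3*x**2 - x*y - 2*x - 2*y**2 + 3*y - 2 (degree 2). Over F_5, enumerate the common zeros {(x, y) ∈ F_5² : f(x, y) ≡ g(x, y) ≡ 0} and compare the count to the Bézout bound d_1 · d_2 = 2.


Common zeros: {(2, 2)}; count = 1; Bézout bound = 2.

deg(f) = 1, deg(g) = 2, so Bézout bound = 2.
Scan x ∈ F_5. For each x, list the y ∈ F_5 with f(x, y) ≡ 0 and those with g(x, y) ≡ 0 (mod 5); the common zeros in that column are the intersection.
  x = 0: f ≡ 0 at y ∈ {0}; g ≡ 0 at y ∈ ∅; common: ∅.
  x = 1: f ≡ 0 at y ∈ {1}; g ≡ 0 at y ∈ {2, 4}; common: ∅.
  x = 2: f ≡ 0 at y ∈ {2}; g ≡ 0 at y ∈ {1, 2}; common: {2}.
  x = 3: f ≡ 0 at y ∈ {3}; g ≡ 0 at y ∈ ∅; common: ∅.
  x = 4: f ≡ 0 at y ∈ {4}; g ≡ 0 at y ∈ {1}; common: ∅.
Collecting: common zeros = {(2, 2)}, so the count is 1.
Comparison with the Bézout bound: 1 ≤ 2 = deg(f)·deg(g), as expected for curves with no common component (the affine F_5-count falls short of the bound because intersections may lie at infinity, over extension fields, or carry multiplicity).


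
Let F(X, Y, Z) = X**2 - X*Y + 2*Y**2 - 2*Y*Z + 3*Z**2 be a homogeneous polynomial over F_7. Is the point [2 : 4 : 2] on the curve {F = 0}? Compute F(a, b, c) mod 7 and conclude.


F(2,4,2) ≡ 3 (mod 7); P is NOT on the curve.

Evaluate F(2, 4, 2) term-by-term (mod 7).
  X**2 ↦ 1·4·1·1 = 4
  -X*Y ↦ -1·2·4·1 = -8
  2*Y**2 ↦ 2·1·16·1 = 32
  -2*Y*Z ↦ -2·1·4·2 = -16
  3*Z**2 ↦ 3·1·1·4 = 12
Sum: F(2, 4, 2) = (4) + (-8) + (32) + (-16) + (12) = 24.
Reducing mod 7: 24 ≡ 3 (mod 7).
Since F(a, b, c) ≡ 3 ≠ 0 (mod 7), P does NOT lie on the curve.
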